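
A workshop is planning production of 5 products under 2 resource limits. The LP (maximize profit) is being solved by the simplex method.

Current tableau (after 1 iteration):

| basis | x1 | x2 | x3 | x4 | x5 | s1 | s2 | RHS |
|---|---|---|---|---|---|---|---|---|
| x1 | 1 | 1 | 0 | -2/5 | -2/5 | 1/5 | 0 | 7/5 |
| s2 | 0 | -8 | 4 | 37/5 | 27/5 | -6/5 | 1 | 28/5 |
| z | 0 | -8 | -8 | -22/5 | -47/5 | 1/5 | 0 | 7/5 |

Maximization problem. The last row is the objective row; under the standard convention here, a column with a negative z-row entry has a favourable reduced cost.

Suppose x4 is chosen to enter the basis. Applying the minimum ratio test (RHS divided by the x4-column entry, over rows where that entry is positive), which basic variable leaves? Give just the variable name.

s2

Ratios: row 1 (x1): entry -2/5 ≤ 0, skip; row 2 (s2): (28/5)/(37/5) = 28/37.
Minimum ratio 28/37 is in the s2 row, so s2 leaves.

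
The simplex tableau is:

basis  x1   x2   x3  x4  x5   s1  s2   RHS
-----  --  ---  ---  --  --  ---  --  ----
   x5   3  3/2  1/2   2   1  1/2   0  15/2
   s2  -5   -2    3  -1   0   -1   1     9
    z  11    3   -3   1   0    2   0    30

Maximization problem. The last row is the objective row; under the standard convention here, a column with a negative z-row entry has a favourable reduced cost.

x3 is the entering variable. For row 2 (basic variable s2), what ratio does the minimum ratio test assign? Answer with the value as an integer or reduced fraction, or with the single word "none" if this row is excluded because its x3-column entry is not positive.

Ratio = RHS / (x3 entry) = 9 / 3 = 3.

3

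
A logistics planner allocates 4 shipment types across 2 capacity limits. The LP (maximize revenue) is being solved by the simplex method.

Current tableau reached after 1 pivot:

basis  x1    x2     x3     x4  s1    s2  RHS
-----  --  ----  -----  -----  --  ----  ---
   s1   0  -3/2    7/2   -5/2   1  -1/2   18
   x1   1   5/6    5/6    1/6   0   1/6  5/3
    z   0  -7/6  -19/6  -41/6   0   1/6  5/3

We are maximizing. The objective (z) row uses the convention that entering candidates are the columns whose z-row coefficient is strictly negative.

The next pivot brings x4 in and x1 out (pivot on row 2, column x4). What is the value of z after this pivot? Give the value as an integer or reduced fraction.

70

Minimum ratio for x4: (5/3)/(1/6) = 10.
z changes by −(z-row coeff of x4)·ratio = −(-41/6)·10 = 205/3.
New z = 5/3 + (205/3) = 70.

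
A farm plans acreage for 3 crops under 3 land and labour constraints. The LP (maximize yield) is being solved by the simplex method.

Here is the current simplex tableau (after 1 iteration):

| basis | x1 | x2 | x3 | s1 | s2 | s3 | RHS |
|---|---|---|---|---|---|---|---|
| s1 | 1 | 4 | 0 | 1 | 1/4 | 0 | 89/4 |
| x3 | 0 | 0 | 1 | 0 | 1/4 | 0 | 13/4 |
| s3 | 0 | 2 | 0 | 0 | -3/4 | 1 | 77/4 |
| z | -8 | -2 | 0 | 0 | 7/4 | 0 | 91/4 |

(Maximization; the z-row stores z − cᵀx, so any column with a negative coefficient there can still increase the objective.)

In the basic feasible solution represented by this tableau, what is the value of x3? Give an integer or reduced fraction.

x3 is basic (row 2); its value is the RHS of that row: 13/4.

13/4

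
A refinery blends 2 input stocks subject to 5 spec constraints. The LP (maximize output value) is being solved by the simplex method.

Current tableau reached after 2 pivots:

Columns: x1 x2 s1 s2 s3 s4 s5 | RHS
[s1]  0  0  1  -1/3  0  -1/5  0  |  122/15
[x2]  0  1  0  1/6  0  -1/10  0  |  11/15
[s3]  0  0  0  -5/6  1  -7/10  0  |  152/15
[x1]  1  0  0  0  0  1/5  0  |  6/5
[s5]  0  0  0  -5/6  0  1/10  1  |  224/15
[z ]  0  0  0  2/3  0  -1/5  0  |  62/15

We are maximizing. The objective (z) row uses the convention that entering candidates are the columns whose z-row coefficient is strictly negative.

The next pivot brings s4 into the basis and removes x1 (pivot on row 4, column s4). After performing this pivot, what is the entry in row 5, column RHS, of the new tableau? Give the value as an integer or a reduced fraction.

Pivot element is row 4, column s4: 1/5.
Normalize row 4: new (row 4, RHS) = (6/5)/(1/5) = 6.
row 5 ← row 5 − (1/10)·(new row 4): 224/15 − (1/10)·6 = 43/3.

43/3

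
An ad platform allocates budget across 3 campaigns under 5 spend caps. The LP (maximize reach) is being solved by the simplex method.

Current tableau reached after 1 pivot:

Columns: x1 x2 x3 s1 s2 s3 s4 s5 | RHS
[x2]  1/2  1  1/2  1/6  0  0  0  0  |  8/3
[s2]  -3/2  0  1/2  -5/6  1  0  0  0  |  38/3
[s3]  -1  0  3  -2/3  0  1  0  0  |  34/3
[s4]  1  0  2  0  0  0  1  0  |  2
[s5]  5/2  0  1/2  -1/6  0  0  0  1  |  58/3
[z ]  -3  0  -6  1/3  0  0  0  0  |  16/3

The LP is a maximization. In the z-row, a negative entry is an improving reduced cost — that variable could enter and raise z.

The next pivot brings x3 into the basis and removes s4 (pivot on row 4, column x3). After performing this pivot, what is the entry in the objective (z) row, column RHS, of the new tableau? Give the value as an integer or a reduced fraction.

Pivot element is row 4, column x3: 2.
Normalize row 4: new (row 4, RHS) = 2/2 = 1.
z-row ← z-row − (-6)·(new row 4): 16/3 − (-6)·1 = 34/3.

34/3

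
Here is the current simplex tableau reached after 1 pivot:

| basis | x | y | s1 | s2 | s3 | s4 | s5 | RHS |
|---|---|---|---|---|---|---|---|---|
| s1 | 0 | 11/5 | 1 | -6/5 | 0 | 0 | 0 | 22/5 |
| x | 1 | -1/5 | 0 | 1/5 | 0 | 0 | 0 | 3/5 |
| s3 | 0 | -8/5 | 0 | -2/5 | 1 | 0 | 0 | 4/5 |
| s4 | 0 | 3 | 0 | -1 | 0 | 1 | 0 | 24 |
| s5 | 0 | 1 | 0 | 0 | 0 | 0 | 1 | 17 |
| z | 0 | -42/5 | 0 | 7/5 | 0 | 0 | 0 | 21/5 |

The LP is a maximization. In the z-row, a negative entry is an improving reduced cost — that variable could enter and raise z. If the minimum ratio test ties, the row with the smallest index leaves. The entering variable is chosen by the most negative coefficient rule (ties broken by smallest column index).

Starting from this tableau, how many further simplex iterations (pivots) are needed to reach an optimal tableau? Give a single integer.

2

pivot: y in, s1 out → z = 21
pivot: s2 in, x out → z = 56
No improving column remains; optimal.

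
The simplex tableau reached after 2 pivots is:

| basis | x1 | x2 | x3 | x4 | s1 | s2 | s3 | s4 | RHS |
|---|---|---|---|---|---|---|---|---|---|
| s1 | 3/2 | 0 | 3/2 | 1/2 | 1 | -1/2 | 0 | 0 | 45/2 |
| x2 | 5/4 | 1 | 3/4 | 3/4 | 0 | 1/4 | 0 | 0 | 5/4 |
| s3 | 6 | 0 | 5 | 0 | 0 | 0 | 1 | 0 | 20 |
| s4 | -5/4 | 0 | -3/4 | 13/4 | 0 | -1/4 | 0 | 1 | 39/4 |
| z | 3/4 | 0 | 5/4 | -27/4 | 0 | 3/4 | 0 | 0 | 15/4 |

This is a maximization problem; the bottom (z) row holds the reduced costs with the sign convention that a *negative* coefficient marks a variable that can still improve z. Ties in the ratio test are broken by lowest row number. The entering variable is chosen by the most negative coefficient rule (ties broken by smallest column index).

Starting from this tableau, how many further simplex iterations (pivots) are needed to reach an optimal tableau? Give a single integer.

pivot: x4 in, x2 out → z = 15
No improving column remains; optimal.

1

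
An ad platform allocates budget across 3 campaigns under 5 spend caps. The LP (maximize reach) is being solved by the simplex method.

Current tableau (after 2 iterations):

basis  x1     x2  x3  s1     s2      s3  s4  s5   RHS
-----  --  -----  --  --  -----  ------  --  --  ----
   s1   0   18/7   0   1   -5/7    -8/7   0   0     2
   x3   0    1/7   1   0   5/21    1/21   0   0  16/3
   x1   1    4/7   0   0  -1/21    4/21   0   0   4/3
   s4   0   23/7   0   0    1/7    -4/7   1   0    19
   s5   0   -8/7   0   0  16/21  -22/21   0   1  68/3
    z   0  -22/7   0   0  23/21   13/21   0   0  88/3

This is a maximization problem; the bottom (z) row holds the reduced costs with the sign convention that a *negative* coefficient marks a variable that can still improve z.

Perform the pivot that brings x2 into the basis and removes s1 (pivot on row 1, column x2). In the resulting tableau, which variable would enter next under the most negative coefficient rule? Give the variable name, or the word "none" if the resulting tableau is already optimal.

s3

Pivot element 18/7. New z-row = old z-row − (-22/7)·(row 1/(18/7)).
Updated z-row coefficients: x1: 0, x2: 0, x3: 0, s1: 11/9, s2: 2/9, s3: -7/9, s4: 0, s5: 0.
The most negative is -7/9 in column s3, so s3 would enter next.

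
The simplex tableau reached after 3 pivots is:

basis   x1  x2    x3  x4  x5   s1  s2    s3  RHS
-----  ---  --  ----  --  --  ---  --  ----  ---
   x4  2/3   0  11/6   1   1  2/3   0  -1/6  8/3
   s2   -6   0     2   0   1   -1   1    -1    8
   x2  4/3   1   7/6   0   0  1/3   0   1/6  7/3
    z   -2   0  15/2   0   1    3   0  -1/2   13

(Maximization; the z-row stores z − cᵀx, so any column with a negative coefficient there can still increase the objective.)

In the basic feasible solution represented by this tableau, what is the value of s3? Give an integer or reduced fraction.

s3 is nonbasic (not in the basis column), so its value in the current BFS is 0.

0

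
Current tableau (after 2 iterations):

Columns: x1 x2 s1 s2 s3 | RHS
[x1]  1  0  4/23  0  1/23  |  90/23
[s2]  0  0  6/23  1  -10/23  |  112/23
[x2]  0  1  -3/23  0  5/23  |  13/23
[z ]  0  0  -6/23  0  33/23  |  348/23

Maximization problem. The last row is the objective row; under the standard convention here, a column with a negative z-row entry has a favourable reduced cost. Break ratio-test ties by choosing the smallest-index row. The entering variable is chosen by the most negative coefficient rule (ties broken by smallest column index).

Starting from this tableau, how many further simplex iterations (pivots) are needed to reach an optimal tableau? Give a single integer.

pivot: s1 in, s2 out → z = 20
No improving column remains; optimal.

1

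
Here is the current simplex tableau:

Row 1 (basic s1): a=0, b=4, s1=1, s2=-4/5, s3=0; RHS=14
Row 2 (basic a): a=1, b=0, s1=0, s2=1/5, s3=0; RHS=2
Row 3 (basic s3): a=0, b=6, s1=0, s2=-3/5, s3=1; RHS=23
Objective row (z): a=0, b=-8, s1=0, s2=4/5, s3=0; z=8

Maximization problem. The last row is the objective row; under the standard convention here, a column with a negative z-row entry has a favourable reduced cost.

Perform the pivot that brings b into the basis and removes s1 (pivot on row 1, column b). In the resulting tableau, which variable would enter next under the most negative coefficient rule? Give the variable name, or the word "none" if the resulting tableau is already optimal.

Pivot element 4. New z-row = old z-row − (-8)·(row 1/4).
Updated z-row coefficients: a: 0, b: 0, s1: 2, s2: -4/5, s3: 0.
The most negative is -4/5 in column s2, so s2 would enter next.

s2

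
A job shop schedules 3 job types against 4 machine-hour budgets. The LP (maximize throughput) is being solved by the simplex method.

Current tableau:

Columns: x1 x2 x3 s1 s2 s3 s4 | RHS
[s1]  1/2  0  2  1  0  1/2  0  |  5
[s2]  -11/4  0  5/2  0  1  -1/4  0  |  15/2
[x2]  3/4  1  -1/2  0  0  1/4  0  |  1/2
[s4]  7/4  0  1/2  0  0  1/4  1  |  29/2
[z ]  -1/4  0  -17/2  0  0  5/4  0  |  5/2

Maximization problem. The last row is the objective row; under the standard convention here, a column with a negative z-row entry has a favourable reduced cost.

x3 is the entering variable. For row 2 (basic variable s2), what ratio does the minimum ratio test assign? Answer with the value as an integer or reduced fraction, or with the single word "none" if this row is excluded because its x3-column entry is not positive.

Ratio = RHS / (x3 entry) = (15/2) / (5/2) = 3.

3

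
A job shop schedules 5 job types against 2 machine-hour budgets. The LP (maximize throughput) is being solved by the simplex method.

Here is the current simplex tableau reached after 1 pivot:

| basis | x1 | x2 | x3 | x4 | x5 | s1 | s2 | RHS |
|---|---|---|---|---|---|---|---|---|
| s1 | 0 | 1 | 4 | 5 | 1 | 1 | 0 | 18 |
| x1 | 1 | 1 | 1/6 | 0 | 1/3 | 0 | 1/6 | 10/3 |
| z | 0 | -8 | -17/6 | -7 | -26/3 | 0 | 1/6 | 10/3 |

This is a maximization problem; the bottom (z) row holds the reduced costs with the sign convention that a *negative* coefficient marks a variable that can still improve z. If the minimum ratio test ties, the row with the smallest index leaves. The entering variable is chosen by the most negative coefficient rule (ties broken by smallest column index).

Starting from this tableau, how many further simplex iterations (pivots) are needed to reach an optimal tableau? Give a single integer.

pivot: x5 in, x1 out → z = 90
pivot: x4 in, s1 out → z = 506/5
No improving column remains; optimal.

2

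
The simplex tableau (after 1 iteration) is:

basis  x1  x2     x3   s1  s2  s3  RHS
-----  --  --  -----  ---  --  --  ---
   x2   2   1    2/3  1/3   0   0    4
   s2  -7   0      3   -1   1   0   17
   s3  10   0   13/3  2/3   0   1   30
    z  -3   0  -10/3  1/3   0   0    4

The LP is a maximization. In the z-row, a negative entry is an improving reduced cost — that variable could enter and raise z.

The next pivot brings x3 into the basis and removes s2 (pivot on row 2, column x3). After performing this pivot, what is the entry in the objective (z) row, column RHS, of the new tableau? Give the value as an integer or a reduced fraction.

Pivot element is row 2, column x3: 3.
Normalize row 2: new (row 2, RHS) = 17/3 = 17/3.
z-row ← z-row − (-10/3)·(new row 2): 4 − (-10/3)·(17/3) = 206/9.

206/9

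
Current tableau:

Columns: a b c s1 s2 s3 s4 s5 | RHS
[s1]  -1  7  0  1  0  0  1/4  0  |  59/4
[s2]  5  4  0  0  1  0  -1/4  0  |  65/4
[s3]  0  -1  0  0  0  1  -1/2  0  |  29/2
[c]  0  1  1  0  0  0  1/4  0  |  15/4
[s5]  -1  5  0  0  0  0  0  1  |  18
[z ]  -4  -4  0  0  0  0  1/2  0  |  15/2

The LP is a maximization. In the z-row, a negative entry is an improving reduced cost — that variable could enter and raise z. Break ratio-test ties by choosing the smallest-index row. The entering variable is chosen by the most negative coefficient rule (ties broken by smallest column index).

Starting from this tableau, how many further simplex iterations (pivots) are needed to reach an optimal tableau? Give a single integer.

pivot: a in, s2 out → z = 41/2
pivot: b in, s1 out → z = 581/26
No improving column remains; optimal.

2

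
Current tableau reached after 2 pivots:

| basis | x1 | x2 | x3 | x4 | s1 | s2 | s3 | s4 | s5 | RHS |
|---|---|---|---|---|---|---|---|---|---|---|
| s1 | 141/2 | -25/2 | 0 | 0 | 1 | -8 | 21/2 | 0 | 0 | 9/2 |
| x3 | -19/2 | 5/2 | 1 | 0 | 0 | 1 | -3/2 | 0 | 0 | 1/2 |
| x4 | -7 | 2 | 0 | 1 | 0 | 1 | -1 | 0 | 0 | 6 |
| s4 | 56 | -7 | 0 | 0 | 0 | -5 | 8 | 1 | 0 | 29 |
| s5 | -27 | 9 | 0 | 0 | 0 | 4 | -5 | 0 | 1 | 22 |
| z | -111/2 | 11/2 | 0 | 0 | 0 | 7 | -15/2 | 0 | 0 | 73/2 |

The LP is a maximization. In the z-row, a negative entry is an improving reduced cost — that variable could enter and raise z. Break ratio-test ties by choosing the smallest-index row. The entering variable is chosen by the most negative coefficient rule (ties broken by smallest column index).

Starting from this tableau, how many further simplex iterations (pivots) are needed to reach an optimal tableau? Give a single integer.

pivot: x1 in, s1 out → z = 1882/47
pivot: x2 in, x3 out → z = 5282/115
No improving column remains; optimal.

2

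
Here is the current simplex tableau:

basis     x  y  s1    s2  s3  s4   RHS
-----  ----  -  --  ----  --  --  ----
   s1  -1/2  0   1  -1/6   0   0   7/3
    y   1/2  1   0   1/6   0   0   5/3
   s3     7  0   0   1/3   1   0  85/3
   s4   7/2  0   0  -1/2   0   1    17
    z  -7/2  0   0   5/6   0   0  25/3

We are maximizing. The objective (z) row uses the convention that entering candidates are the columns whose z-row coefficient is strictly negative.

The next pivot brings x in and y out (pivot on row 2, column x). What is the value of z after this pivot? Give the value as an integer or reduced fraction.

Minimum ratio for x: (5/3)/(1/2) = 10/3.
z changes by −(z-row coeff of x)·ratio = −(-7/2)·(10/3) = 35/3.
New z = 25/3 + (35/3) = 20.

20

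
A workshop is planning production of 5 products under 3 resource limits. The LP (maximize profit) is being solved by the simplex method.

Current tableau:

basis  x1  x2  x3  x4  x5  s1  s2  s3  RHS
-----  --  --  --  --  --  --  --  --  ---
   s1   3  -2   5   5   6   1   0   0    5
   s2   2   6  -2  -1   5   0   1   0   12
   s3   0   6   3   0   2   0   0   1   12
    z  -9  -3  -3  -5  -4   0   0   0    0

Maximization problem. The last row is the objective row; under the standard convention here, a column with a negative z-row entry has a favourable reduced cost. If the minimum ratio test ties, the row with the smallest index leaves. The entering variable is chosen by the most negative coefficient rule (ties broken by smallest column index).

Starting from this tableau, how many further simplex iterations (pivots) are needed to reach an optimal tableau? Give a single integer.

pivot: x1 in, s1 out → z = 15
pivot: x2 in, s2 out → z = 282/11
No improving column remains; optimal.

2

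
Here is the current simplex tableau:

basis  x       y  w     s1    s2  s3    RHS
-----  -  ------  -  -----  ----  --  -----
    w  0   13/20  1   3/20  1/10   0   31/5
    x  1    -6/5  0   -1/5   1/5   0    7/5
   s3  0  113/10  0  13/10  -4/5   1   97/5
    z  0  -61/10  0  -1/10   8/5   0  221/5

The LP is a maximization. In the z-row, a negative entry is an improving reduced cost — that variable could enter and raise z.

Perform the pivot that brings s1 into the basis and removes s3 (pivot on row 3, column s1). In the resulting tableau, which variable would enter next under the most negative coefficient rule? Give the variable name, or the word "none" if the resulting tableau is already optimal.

Pivot element 13/10. New z-row = old z-row − (-1/10)·(row 3/(13/10)).
Updated z-row coefficients: x: 0, y: -68/13, w: 0, s1: 0, s2: 20/13, s3: 1/13.
The most negative is -68/13 in column y, so y would enter next.

y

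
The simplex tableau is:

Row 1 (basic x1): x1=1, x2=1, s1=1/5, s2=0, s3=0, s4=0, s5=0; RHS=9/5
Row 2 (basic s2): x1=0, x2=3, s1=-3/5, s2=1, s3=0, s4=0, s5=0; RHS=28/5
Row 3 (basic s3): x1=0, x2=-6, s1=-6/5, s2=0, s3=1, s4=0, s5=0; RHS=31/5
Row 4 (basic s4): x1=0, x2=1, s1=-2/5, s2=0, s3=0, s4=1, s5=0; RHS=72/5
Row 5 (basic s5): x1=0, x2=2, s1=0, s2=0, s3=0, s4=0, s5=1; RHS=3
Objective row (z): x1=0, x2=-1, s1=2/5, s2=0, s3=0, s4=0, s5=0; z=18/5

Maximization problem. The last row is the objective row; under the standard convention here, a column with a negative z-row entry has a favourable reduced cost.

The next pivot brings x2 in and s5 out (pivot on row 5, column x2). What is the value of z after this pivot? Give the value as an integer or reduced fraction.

Minimum ratio for x2: 3/2 = 3/2.
z changes by −(z-row coeff of x2)·ratio = −(-1)·(3/2) = 3/2.
New z = 18/5 + (3/2) = 51/10.

51/10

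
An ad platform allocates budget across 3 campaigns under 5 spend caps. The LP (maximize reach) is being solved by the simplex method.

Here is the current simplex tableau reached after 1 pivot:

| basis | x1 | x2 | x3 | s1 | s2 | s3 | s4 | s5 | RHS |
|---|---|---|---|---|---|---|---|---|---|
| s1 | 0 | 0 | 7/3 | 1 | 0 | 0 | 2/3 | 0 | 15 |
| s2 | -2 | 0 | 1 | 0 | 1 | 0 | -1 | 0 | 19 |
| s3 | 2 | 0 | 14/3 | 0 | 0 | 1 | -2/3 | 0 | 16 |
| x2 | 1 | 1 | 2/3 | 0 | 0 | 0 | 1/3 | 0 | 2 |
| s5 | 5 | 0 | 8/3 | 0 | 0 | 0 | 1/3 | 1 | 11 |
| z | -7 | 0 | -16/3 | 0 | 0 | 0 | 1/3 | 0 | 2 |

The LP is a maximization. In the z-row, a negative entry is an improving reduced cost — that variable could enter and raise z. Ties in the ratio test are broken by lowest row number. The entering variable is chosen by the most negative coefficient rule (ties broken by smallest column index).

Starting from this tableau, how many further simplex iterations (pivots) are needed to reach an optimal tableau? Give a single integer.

2

pivot: x1 in, x2 out → z = 16
pivot: x3 in, x1 out → z = 18
No improving column remains; optimal.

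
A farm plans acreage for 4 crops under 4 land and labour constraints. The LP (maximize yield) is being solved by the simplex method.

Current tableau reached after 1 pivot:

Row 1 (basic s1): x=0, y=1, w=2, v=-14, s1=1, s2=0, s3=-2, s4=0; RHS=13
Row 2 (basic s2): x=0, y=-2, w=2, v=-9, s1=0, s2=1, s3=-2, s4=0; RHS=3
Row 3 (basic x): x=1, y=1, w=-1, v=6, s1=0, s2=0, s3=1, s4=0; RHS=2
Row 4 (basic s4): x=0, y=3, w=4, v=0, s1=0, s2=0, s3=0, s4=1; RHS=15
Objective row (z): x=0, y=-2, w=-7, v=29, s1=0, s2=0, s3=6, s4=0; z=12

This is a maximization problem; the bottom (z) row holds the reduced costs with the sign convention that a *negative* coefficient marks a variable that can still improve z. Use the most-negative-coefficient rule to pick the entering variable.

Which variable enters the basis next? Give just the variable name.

w

Objective-row coefficients: x: 0, y: -2, w: -7, v: 29, s1: 0, s2: 0, s3: 6, s4: 0.
The most negative is -7 in column w, so w enters.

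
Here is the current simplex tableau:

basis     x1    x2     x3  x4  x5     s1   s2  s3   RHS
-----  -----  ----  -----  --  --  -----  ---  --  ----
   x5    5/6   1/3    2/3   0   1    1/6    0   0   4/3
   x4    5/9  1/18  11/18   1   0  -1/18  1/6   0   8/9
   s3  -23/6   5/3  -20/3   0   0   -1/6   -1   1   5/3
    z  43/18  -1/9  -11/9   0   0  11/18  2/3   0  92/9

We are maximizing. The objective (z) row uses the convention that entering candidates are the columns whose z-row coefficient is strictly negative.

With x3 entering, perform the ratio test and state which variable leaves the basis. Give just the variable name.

x4

Ratios: row 1 (x5): (4/3)/(2/3) = 2; row 2 (x4): (8/9)/(11/18) = 16/11; row 3 (s3): entry -20/3 ≤ 0, skip.
Minimum ratio 16/11 is in the x4 row, so x4 leaves.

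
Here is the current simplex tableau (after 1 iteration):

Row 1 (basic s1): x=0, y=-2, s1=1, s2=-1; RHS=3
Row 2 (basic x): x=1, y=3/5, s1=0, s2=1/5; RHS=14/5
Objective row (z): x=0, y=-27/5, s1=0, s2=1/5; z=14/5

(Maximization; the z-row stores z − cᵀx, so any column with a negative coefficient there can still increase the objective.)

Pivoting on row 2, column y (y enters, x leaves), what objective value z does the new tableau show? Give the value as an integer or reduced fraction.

28

Minimum ratio for y: (14/5)/(3/5) = 14/3.
z changes by −(z-row coeff of y)·ratio = −(-27/5)·(14/3) = 126/5.
New z = 14/5 + (126/5) = 28.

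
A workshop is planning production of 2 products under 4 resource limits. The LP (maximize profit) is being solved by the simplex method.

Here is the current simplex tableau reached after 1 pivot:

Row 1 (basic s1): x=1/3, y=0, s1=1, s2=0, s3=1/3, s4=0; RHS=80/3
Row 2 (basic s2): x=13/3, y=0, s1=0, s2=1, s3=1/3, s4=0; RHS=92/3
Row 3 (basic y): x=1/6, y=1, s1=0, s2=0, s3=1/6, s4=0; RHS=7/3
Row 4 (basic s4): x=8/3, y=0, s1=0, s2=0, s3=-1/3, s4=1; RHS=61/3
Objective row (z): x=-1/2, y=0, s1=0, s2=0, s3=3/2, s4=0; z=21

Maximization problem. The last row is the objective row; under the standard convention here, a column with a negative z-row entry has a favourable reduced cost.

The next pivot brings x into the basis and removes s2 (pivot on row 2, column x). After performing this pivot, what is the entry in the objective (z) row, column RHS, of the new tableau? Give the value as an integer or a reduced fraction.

319/13

Pivot element is row 2, column x: 13/3.
Normalize row 2: new (row 2, RHS) = (92/3)/(13/3) = 92/13.
z-row ← z-row − (-1/2)·(new row 2): 21 − (-1/2)·(92/13) = 319/13.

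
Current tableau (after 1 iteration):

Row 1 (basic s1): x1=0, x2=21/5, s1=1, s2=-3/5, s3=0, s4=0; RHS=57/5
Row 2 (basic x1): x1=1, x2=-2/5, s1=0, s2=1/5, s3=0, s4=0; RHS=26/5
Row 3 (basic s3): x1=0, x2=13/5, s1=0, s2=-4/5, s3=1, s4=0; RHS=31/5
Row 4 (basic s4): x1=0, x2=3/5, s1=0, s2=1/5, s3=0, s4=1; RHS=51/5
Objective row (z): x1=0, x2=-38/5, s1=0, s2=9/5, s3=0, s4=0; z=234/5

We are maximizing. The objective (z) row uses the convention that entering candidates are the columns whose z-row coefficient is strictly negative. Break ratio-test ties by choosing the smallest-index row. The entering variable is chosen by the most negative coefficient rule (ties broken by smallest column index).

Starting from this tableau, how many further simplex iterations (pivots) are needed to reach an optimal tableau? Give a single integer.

2

pivot: x2 in, s3 out → z = 844/13
pivot: s2 in, s1 out → z = 66
No improving column remains; optimal.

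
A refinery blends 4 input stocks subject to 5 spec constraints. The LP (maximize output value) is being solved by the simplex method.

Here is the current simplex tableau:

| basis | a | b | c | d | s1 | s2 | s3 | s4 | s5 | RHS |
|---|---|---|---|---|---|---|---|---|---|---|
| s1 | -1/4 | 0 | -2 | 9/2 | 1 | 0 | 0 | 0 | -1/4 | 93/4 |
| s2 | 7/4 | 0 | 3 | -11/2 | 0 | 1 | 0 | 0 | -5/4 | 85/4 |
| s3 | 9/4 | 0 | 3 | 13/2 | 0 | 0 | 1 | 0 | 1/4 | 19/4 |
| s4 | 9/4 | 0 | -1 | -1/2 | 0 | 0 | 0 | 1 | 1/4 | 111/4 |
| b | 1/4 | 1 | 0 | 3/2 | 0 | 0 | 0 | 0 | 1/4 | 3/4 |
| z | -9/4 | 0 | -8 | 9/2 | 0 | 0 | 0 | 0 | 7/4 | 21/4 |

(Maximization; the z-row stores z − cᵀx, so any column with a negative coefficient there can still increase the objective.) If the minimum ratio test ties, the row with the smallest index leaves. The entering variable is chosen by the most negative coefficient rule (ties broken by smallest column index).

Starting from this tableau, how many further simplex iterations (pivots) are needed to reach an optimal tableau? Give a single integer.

pivot: c in, s3 out → z = 215/12
No improving column remains; optimal.

1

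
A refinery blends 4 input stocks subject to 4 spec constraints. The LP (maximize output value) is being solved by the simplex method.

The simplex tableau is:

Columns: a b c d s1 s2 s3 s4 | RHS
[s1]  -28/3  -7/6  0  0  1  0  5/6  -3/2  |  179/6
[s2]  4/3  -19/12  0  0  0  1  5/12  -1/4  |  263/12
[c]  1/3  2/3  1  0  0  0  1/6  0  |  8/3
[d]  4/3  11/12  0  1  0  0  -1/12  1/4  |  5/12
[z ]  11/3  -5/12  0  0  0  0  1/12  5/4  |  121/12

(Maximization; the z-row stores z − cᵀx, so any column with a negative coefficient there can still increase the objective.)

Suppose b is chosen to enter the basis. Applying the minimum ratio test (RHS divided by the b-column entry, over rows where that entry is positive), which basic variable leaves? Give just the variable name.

Ratios: row 1 (s1): entry -7/6 ≤ 0, skip; row 2 (s2): entry -19/12 ≤ 0, skip; row 3 (c): (8/3)/(2/3) = 4; row 4 (d): (5/12)/(11/12) = 5/11.
Minimum ratio 5/11 is in the d row, so d leaves.

d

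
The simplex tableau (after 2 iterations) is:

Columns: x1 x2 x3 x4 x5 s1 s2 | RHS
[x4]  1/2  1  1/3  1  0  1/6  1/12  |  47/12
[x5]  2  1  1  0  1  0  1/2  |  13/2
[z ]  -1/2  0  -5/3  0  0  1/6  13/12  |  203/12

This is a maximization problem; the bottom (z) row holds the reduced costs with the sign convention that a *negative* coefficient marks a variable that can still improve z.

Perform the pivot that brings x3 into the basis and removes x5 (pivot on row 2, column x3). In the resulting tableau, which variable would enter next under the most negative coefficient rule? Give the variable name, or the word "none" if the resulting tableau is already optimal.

none

Pivot element 1. New z-row = old z-row − (-5/3)·(row 2/1).
Updated z-row coefficients: x1: 17/6, x2: 5/3, x3: 0, x4: 0, x5: 5/3, s1: 1/6, s2: 23/12.
No coefficient is strictly negative; the tableau after this pivot is optimal.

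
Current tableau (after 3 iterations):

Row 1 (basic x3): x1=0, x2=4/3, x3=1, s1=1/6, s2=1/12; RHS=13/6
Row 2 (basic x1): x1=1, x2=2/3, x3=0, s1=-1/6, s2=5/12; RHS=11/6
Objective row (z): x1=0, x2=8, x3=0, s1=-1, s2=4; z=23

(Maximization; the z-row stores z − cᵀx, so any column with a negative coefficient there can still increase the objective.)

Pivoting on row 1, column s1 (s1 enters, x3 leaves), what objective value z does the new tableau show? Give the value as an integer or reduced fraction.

Minimum ratio for s1: (13/6)/(1/6) = 13.
z changes by −(z-row coeff of s1)·ratio = −(-1)·13 = 13.
New z = 23 + 13 = 36.

36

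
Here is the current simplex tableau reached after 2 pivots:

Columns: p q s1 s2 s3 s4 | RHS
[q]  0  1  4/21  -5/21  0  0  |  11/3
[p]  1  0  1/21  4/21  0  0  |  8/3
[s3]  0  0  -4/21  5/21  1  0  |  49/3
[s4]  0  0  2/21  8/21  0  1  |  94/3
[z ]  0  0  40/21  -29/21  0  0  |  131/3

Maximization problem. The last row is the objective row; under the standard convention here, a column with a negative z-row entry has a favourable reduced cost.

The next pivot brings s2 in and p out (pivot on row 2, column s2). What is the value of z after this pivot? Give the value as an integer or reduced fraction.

63

Minimum ratio for s2: (8/3)/(4/21) = 14.
z changes by −(z-row coeff of s2)·ratio = −(-29/21)·14 = 58/3.
New z = 131/3 + (58/3) = 63.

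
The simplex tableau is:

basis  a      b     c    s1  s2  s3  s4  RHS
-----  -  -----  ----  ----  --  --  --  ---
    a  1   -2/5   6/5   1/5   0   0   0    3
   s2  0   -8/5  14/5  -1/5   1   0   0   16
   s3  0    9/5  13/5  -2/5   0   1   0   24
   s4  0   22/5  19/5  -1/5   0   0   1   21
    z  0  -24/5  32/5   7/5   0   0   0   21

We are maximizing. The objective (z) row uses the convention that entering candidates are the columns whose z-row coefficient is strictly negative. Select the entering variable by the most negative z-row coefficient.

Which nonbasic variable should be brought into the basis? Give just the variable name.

Objective-row coefficients: a: 0, b: -24/5, c: 32/5, s1: 7/5, s2: 0, s3: 0, s4: 0.
The most negative is -24/5 in column b, so b enters.

b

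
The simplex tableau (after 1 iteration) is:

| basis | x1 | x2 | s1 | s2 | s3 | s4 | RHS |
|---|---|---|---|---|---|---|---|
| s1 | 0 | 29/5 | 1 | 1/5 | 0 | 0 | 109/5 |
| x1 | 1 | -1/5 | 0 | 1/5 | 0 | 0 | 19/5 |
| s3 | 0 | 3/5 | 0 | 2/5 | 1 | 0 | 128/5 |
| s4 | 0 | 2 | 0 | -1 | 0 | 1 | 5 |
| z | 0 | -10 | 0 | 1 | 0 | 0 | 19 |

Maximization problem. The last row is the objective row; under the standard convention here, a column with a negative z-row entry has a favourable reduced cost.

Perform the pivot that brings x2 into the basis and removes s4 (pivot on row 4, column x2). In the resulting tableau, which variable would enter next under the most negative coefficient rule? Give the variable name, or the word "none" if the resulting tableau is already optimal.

Pivot element 2. New z-row = old z-row − (-10)·(row 4/2).
Updated z-row coefficients: x1: 0, x2: 0, s1: 0, s2: -4, s3: 0, s4: 5.
The most negative is -4 in column s2, so s2 would enter next.

s2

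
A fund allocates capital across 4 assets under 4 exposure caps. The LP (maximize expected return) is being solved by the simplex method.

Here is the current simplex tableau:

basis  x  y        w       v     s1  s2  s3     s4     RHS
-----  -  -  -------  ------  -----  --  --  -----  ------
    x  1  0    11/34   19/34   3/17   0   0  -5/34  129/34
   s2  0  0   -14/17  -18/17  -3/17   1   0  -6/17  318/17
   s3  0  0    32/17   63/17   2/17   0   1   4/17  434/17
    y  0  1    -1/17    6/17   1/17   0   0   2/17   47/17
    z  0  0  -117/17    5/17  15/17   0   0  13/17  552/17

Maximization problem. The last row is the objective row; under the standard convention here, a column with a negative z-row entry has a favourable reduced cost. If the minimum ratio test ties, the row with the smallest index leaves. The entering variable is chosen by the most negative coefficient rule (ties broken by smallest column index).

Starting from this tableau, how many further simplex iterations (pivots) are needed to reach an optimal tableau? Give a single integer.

2

pivot: w in, x out → z = 1245/11
pivot: s4 in, s3 out → z = 362/3
No improving column remains; optimal.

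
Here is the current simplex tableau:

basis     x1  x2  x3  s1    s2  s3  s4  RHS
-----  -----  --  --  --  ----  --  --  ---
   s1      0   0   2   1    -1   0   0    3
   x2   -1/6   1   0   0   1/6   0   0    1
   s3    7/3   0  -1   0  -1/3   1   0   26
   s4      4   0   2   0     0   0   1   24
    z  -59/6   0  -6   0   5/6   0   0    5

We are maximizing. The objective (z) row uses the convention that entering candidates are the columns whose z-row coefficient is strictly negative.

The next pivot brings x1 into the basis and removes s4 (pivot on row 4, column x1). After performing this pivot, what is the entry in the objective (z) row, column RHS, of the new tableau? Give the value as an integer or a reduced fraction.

Pivot element is row 4, column x1: 4.
Normalize row 4: new (row 4, RHS) = 24/4 = 6.
z-row ← z-row − (-59/6)·(new row 4): 5 − (-59/6)·6 = 64.

64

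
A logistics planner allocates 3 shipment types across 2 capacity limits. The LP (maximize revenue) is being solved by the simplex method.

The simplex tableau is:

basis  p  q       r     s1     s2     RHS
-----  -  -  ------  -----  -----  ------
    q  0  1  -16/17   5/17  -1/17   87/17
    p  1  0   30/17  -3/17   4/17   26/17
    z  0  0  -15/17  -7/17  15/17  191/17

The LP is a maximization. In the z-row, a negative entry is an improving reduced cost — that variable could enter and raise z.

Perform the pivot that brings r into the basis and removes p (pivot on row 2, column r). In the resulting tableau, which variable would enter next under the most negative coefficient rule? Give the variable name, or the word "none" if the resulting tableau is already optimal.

Pivot element 30/17. New z-row = old z-row − (-15/17)·(row 2/(30/17)).
Updated z-row coefficients: p: 1/2, q: 0, r: 0, s1: -1/2, s2: 1.
The most negative is -1/2 in column s1, so s1 would enter next.

s1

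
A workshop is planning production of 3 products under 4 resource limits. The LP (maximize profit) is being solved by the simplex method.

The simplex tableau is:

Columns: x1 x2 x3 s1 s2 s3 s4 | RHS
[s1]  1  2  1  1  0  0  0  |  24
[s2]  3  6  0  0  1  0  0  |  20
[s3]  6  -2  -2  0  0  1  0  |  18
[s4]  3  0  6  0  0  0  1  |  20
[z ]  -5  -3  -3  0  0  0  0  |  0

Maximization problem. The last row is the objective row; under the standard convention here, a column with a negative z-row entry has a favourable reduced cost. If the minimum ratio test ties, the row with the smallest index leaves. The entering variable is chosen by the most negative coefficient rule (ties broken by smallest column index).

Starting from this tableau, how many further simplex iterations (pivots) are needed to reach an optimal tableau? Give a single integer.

pivot: x1 in, s3 out → z = 15
pivot: x2 in, s2 out → z = 67/3
pivot: x3 in, s4 out → z = 167/6
No improving column remains; optimal.

3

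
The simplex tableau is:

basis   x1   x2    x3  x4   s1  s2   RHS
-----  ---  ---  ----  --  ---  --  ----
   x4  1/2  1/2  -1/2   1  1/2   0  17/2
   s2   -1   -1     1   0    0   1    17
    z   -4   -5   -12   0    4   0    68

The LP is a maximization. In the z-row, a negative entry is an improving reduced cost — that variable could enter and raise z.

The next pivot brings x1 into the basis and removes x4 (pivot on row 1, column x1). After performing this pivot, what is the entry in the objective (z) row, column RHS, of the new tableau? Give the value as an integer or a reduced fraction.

Pivot element is row 1, column x1: 1/2.
Normalize row 1: new (row 1, RHS) = (17/2)/(1/2) = 17.
z-row ← z-row − (-4)·(new row 1): 68 − (-4)·17 = 136.

136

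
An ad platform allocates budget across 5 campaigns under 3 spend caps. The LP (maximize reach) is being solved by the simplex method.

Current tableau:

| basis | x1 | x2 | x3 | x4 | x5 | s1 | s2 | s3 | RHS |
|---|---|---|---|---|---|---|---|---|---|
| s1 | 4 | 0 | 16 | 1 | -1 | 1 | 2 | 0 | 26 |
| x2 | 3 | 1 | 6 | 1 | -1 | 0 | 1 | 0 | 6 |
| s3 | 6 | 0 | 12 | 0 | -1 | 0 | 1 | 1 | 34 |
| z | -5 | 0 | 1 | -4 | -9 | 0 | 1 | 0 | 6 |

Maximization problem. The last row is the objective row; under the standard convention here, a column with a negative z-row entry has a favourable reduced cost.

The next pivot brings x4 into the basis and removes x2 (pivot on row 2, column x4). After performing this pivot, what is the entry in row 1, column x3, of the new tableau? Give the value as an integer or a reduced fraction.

Pivot element is row 2, column x4: 1.
Normalize row 2: new (row 2, x3) = 6/1 = 6.
row 1 ← row 1 − 1·(new row 2): 16 − 1·6 = 10.

10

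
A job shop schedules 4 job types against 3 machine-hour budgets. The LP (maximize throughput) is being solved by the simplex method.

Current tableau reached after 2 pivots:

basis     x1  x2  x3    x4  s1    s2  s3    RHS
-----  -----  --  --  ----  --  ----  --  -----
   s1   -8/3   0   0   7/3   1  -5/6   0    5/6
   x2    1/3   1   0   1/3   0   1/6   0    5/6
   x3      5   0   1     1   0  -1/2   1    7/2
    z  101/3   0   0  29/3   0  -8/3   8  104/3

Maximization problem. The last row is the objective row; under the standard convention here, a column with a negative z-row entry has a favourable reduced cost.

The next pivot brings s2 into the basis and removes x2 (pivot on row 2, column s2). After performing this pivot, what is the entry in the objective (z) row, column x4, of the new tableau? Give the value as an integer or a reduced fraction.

15

Pivot element is row 2, column s2: 1/6.
Normalize row 2: new (row 2, x4) = (1/3)/(1/6) = 2.
z-row ← z-row − (-8/3)·(new row 2): 29/3 − (-8/3)·2 = 15.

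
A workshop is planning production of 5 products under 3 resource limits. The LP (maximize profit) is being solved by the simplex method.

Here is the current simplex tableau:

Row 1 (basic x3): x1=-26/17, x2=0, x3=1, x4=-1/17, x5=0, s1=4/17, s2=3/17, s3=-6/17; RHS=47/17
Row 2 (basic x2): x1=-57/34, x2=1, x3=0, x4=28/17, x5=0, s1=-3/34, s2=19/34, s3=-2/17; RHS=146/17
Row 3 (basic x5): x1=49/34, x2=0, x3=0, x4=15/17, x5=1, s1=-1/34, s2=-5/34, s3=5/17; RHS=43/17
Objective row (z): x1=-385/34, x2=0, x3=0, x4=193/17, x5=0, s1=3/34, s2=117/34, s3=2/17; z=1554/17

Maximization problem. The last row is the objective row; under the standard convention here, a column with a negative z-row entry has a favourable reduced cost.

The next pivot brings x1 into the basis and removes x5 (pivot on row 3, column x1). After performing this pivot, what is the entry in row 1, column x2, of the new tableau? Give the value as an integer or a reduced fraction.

Pivot element is row 3, column x1: 49/34.
Normalize row 3: new (row 3, x2) = 0/(49/34) = 0.
row 1 ← row 1 − (-26/17)·(new row 3): 0 − (-26/17)·0 = 0.

0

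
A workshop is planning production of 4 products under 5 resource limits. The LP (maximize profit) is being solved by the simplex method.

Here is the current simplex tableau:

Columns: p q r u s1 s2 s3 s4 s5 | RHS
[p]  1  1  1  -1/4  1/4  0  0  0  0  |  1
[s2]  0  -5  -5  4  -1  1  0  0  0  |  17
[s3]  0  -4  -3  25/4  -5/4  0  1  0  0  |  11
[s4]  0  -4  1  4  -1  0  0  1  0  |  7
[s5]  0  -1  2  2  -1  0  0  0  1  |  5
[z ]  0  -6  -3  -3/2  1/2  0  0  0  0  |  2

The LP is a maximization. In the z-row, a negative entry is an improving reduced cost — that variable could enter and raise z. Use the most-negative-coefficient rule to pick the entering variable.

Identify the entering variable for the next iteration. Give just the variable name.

q

Objective-row coefficients: p: 0, q: -6, r: -3, u: -3/2, s1: 1/2, s2: 0, s3: 0, s4: 0, s5: 0.
The most negative is -6 in column q, so q enters.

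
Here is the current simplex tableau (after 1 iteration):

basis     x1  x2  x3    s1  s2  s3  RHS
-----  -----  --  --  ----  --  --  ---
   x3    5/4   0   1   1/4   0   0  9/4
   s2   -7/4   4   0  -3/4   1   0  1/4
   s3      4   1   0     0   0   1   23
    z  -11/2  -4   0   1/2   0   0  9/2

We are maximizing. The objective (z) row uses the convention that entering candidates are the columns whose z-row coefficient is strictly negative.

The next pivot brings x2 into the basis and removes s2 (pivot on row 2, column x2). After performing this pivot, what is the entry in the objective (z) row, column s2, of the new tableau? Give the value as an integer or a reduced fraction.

1

Pivot element is row 2, column x2: 4.
Normalize row 2: new (row 2, s2) = 1/4 = 1/4.
z-row ← z-row − (-4)·(new row 2): 0 − (-4)·(1/4) = 1.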